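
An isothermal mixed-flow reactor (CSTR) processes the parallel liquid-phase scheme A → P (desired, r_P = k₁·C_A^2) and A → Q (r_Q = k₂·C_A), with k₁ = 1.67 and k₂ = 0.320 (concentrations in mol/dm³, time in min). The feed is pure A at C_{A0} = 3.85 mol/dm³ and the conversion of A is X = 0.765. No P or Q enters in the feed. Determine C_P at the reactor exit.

Exit C_A = C_{A0}(1−X) = 3.85×0.235 = 0.9047 mol/dm³.
Rates in a CSTR are evaluated at the outlet concentration: r_P = 1.67×0.9047^2 = 1.367, r_Q = 0.320×0.9047 = 0.2895.
Fraction of consumed A going to P: r_P/(r_P+r_Q) = 0.8252.
C_P = 0.8252·C_{A0}·X = 0.8252×3.85×0.765 = 2.43 mol/dm³.

2.43 mol/dm³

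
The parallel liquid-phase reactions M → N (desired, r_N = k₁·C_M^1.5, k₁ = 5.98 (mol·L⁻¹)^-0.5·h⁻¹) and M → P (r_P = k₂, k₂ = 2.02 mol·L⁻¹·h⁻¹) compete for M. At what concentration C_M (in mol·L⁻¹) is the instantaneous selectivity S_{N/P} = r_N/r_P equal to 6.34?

1.66 mol·L⁻¹

S_{N/P} = (k₁/k₂)·C_M^1.5 ⇒ C_M = (S·k₂/k₁)^(1/1.5).
= (6.34×2.02/5.98)^(0.6667) = (2.142)^(0.6667) = 1.66 mol·L⁻¹.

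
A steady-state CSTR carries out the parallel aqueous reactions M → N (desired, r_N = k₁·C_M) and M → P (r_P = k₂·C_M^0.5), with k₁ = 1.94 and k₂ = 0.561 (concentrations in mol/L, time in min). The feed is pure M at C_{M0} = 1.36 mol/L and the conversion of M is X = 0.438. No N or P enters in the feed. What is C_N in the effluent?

Exit C_M = C_{M0}(1−X) = 1.36×0.562 = 0.7643 mol/L.
A CSTR operates uniformly at the exit composition, giving r_N = 1.483 and r_P = 0.4905 (each k·C_M^n at C_M = 0.7643).
Fraction of consumed M going to N: r_N/(r_N+r_P) = 0.7514.
C_N = 0.7514·C_{M0}·X = 0.7514×1.36×0.438 = 0.448 mol/L.

0.448 mol/L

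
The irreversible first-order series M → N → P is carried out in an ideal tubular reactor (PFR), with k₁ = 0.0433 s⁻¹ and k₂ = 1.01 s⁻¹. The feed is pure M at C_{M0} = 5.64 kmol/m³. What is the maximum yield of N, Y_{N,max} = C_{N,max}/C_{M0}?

0.0372

Evaluating C_N at τ_opt = ln(k₂/k₁)/(k₂−k₁) gives C_{N,max}/C_{M0} = (k₁/k₂)^[k₂/(k₂−k₁)].
= (0.0433/1.01)^(1.01/(1.01−0.0433)) = (0.04287)^(1.045) = 0.03723.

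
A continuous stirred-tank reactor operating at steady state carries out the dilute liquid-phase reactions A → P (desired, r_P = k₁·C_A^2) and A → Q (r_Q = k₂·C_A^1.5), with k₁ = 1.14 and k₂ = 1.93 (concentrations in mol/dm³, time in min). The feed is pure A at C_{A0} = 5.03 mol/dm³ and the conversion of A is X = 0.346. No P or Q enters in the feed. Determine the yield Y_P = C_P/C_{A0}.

Exit C_A = C_{A0}(1−X) = 5.03×0.654 = 3.290 mol/dm³.
Rates in a CSTR are evaluated at the outlet concentration: r_P = 1.14×3.290^2 = 12.34, r_Q = 1.93×3.290^1.5 = 11.52.
Fraction of consumed A going to P: r_P/(r_P+r_Q) = 0.5172.
C_P = 0.5172·C_{A0}·X = 0.5172×5.03×0.346 = 0.900 mol/dm³; Y_P = C_P/C_{A0} = 0.179.

0.179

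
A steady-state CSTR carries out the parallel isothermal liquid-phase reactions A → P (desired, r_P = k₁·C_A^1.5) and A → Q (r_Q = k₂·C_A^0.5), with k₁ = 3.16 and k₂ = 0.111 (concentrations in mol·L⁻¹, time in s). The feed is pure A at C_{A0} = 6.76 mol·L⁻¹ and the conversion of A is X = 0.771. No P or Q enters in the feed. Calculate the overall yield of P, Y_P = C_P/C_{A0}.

Exit C_A = C_{A0}(1−X) = 6.76×0.229 = 1.548 mol·L⁻¹.
A CSTR operates uniformly at the exit composition, giving r_P = 6.086 and r_Q = 0.1381 (each k·C_A^n at C_A = 1.548).
Fraction of consumed A going to P: r_P/(r_P+r_Q) = 0.9778.
C_P = 0.9778·C_{A0}·X = 0.9778×6.76×0.771 = 5.10 mol·L⁻¹; Y_P = C_P/C_{A0} = 0.754.

0.754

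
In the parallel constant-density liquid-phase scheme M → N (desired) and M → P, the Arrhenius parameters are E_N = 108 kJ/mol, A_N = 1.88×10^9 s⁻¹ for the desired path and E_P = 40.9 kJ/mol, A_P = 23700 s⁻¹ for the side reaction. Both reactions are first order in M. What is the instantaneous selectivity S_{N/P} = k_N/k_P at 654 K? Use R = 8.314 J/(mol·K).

With equal orders, S_{N/P} = k_N/k_P = (A_N/A_P)·exp[(E_P−E_N)/(RT)].
(E_P−E_N)/(RT) = (40.9−108)×10³/(8.314×654) = -67100/5437 = -12.34.
k_N/k_P = (1.88×10^9/23700)·exp(-12.34) = 79325 × 4.371×10^-6 = 0.347.

0.347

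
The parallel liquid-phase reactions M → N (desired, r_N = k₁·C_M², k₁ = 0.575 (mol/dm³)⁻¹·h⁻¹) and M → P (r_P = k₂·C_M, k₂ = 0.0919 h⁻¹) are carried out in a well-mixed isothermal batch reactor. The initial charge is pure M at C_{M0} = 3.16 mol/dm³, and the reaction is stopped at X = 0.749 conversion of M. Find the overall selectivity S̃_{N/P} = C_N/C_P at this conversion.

10.9

C_M = C_{M0}(1−X) = 0.7932 mol/dm³.
Along a PFR/batch, dC_P/dC_M = −r_P/(r_N+r_P) = −k₂/(k₂+k₁·C_M).
Integrating from C_{M0} to C_M: C_P = (0.0919/0.575)·ln[(0.0919+0.575·3.16)/(0.0919+0.575·0.793)] = 0.1598·ln(1.909/0.5480) = 0.1995 mol/dm³.
Then C_N = (C_{M0}−C_M) − C_P = 2.367 − 0.1995 = 2.167 mol/dm³.
S̃_{N/P} = C_N/C_P = 2.167/0.1995 = 10.9.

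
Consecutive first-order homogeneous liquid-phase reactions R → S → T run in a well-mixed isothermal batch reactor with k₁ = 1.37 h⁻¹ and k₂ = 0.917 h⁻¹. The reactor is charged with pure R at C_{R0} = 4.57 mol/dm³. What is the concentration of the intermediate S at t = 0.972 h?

The intermediate concentration in a first-order A→B→C sequence is C_S = k₁C_{R0}(e^(−k₁t) − e^(−k₂t))/(k₂−k₁).
e^(−k₁t) = e^(−1.37×0.972) = e^(−1.332) = 0.2640; e^(−k₂t) = e^(−0.8913) = 0.4101.
C_S = 1.37×4.57/(0.917−1.37) × (0.2640−0.4101) = (-13.82)×(-0.1461) = 2.019 mol/dm³.

2.02 mol/dm³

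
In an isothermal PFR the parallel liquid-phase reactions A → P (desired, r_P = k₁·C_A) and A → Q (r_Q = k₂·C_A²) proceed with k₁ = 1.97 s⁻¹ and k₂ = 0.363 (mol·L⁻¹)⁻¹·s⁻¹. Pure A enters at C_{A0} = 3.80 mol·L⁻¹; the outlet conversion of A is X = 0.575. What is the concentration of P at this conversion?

C_A = C_{A0}(1−X) = 1.615 mol·L⁻¹.
Along a PFR/batch, dC_P/dC_A = −r_P/(r_P+r_Q) = −k₁/(k₁+k₂·C_A).
Integrating from C_{A0} to C_A: C_P = (1.97/0.363)·ln[(1.97+0.363·3.80)/(1.97+0.363·1.61)] = 5.427·ln(3.349/2.556) = 1.467 mol·L⁻¹.

1.47 mol·L⁻¹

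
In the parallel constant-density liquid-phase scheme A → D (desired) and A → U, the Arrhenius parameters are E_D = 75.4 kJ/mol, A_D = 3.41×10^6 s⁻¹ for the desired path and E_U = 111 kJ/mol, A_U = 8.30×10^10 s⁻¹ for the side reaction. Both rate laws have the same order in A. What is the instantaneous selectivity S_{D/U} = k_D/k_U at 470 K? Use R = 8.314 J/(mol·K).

Since both paths have the same order in A, the concentration cancels and S_{D/U} = k_D/k_U = (A_D/A_U)·exp[(E_U−E_D)/(RT)].
(E_U−E_D)/(RT) = (111−75.4)×10³/(8.314×470) = 35600/3908 = 9.110.
k_D/k_U = (3.41×10^6/8.30×10^10)·exp(9.110) = 4.108×10^-5 × 9050 = 0.372.
Since E_D < E_U, lowering the temperature improves selectivity toward D.

0.372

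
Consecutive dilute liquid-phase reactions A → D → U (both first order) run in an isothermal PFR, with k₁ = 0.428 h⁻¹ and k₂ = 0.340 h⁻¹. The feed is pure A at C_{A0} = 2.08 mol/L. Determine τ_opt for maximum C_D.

2.62 h

The intermediate peaks when r₁ = r₂, i.e. k₁e^(−k₁τ) = k₂e^(−k₂τ), giving τ_opt = ln(k₂/k₁)/(k₂−k₁).
= ln(0.340/0.428)/(0.340−0.428) = ln(0.7944)/-0.08800 = -0.2302/-0.08800 = 2.62 h.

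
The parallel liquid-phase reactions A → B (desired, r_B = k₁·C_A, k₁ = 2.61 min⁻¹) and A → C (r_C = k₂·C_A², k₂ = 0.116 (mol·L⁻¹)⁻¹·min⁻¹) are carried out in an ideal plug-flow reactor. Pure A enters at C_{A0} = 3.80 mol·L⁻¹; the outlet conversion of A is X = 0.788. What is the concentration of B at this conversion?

2.72 mol·L⁻¹

C_A = C_{A0}(1−X) = 0.8056 mol·L⁻¹.
Along a PFR/batch, dC_B/dC_A = −r_B/(r_B+r_C) = −k₁/(k₁+k₂·C_A).
Integrating from C_{A0} to C_A: C_B = (2.61/0.116)·ln[(2.61+0.116·3.80)/(2.61+0.116·0.806)] = 22.50·ln(3.051/2.703) = 2.720 mol·L⁻¹.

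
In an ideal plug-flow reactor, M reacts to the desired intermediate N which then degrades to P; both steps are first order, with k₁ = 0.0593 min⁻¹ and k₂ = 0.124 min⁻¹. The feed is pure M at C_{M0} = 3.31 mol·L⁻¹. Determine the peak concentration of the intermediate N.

0.805 mol·L⁻¹

Evaluating C_N at τ_opt = ln(k₂/k₁)/(k₂−k₁) gives C_{N,max}/C_{M0} = (k₁/k₂)^[k₂/(k₂−k₁)].
= (0.0593/0.124)^(0.124/(0.124−0.0593)) = (0.4782)^(1.917) = 0.2432.
C_{N,max} = 0.2432×3.31 = 0.805 mol·L⁻¹.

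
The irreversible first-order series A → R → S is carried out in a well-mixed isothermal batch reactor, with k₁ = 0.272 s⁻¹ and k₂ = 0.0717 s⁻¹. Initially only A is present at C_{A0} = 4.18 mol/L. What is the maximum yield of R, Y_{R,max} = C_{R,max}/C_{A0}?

At the optimum, C_{R,max}/C_{A0} = (k₁/k₂)^[k₂/(k₂−k₁)].
= (0.272/0.0717)^(0.0717/(0.0717−0.272)) = (3.794)^(-0.3580) = 0.6205.

0.620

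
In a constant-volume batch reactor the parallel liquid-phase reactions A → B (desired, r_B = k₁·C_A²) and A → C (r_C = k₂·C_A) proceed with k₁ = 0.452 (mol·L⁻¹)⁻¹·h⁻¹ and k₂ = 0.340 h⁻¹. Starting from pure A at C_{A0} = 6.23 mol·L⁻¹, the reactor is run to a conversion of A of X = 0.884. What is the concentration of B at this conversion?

C_A = C_{A0}(1−X) = 0.7227 mol·L⁻¹.
Along a PFR/batch, dC_C/dC_A = −r_C/(r_B+r_C) = −k₂/(k₂+k₁·C_A).
Integrating from C_{A0} to C_A: C_C = (0.340/0.452)·ln[(0.340+0.452·6.23)/(0.340+0.452·0.723)] = 0.7522·ln(3.156/0.6667) = 1.170 mol·L⁻¹.
Then C_B = (C_{A0}−C_A) − C_C = 5.507 − 1.170 = 4.338 mol·L⁻¹.

4.34 mol·L⁻¹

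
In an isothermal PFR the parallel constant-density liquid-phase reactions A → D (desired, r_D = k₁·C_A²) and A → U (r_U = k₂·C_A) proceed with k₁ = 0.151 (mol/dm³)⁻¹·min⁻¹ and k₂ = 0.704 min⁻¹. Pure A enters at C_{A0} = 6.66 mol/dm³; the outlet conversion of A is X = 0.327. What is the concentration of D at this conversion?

C_A = C_{A0}(1−X) = 4.482 mol/dm³.
Along a PFR/batch, dC_U/dC_A = −r_U/(r_D+r_U) = −k₂/(k₂+k₁·C_A).
Integrating from C_{A0} to C_A: C_U = (0.704/0.151)·ln[(0.704+0.151·6.66)/(0.704+0.151·4.48)] = 4.662·ln(1.710/1.381) = 0.9960 mol/dm³.
Then C_D = (C_{A0}−C_A) − C_U = 2.178 − 0.9960 = 1.182 mol/dm³.

1.18 mol/dm³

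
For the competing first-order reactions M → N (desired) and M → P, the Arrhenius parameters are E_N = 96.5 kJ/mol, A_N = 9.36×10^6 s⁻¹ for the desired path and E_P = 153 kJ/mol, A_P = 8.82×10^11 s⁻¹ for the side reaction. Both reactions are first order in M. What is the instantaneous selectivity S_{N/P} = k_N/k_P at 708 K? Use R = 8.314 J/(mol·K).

k_N/k_P = (A_N/A_P)·exp[−(E_N−E_P)/(RT)] = (A_N/A_P)·exp[(E_P−E_N)/(RT)].
(E_P−E_N)/(RT) = (153−96.5)×10³/(8.314×708) = 56500/5886 = 9.599.
k_N/k_P = (9.36×10^6/8.82×10^11)·exp(9.599) = 1.061×10^-5 × 14743 = 0.156.

0.156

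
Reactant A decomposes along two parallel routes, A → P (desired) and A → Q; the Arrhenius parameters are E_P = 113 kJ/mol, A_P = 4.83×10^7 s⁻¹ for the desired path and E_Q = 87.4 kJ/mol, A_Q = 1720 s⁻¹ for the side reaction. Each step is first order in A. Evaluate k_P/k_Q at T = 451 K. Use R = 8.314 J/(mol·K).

30.4

Since both paths have the same order in A, the concentration cancels and S_{P/Q} = k_P/k_Q = (A_P/A_Q)·exp[(E_Q−E_P)/(RT)].
(E_Q−E_P)/(RT) = (87.4−113)×10³/(8.314×451) = -25600/3750 = -6.827.
k_P/k_Q = (4.83×10^7/1720)·exp(-6.827) = 28081 × 0.001084 = 30.4.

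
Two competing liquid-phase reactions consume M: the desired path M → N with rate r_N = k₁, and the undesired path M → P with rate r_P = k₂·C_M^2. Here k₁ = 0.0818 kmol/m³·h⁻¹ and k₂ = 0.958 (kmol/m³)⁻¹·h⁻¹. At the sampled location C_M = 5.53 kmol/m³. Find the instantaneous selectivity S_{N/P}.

S_{N/P} = r_N/r_P = (k₁)/(k₂·C_M^2) = (k₁/k₂)·C_M^-2.
= (0.0818) / (0.958×5.530^2) = 0.08180/29.30 = 0.00279.

0.00279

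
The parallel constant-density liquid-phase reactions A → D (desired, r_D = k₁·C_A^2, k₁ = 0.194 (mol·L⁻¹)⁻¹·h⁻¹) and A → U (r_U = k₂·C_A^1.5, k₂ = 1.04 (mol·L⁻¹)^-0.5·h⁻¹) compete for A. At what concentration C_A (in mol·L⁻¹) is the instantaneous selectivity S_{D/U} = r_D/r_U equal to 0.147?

S_{D/U} = (k₁/k₂)·C_A^0.5 ⇒ C_A = (S·k₂/k₁)^(2).
= (0.147×1.04/0.194)^(2) = (0.7880)^(2) = 0.621 mol·L⁻¹.

0.621 mol·L⁻¹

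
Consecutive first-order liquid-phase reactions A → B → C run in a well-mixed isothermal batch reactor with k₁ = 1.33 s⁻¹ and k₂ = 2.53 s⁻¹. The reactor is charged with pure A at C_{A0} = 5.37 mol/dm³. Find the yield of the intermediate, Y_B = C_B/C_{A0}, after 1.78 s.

For first-order series with pure A initially, C_B(t) = k₁C_{A0}/(k₂−k₁)·(e^(−k₁t) − e^(−k₂t)).
e^(−k₁t) = e^(−1.33×1.78) = e^(−2.367) = 0.09372; e^(−k₂t) = e^(−4.503) = 0.01107.
C_B = 1.33×5.37/(2.53−1.33) × (0.09372−0.01107) = 5.952×0.08265 = 0.4919 mol/dm³.
Y_B = C_B/C_{A0} = 0.4919/5.37 = 0.0916.

0.0916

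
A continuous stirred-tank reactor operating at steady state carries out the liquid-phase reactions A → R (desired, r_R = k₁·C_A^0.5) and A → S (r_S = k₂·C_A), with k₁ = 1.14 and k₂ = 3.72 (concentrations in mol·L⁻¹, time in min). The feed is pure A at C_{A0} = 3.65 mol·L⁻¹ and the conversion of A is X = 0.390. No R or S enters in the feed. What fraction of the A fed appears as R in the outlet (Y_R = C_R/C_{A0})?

0.0664

Exit C_A = C_{A0}(1−X) = 3.65×0.610 = 2.226 mol·L⁻¹.
In a CSTR the entire volume is at exit conditions, so r_R = 1.14×2.226^0.5 = 1.701 and r_S = 3.72×2.226 = 8.283.
Fraction of consumed A going to R: r_R/(r_R+r_S) = 0.1704.
C_R = 0.1704·C_{A0}·X = 0.1704×3.65×0.390 = 0.243 mol·L⁻¹; Y_R = C_R/C_{A0} = 0.0664.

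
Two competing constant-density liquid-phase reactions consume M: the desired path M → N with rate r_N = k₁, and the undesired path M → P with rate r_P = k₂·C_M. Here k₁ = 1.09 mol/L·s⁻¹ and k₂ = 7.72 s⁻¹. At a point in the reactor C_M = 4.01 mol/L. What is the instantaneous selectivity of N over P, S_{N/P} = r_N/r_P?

0.0352

S_{N/P} = r_N/r_P = (k₁)/(k₂·C_M) = (k₁/k₂)·C_M⁻¹.
= (1.09) / (7.72×4.010) = 1.090/30.96 = 0.0352.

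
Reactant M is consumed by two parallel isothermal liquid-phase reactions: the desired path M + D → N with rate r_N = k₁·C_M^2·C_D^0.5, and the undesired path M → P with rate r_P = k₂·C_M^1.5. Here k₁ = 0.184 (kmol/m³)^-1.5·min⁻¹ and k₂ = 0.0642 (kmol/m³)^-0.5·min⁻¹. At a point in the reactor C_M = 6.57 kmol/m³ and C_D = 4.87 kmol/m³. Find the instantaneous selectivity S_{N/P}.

16.2

S_{N/P} = r_N/r_P = (k₁·C_M^2·C_D^0.5)/(k₂·C_M^1.5) = (k₁/k₂)·C_M^0.5·C_D^0.5.
= (0.184×6.570^2×4.870^0.5) / (0.0642×6.570^1.5) = 17.53/1.081 = 16.2.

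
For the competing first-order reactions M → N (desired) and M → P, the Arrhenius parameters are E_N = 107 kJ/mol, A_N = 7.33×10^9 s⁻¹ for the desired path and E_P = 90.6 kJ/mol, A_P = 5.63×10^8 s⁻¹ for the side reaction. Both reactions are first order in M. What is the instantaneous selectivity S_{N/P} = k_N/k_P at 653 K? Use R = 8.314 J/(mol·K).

With equal orders, S_{N/P} = k_N/k_P = (A_N/A_P)·exp[(E_P−E_N)/(RT)].
(E_P−E_N)/(RT) = (90.6−107)×10³/(8.314×653) = -16400/5429 = -3.021.
k_N/k_P = (7.33×10^9/5.63×10^8)·exp(-3.021) = 13.02 × 0.04876 = 0.635.

0.635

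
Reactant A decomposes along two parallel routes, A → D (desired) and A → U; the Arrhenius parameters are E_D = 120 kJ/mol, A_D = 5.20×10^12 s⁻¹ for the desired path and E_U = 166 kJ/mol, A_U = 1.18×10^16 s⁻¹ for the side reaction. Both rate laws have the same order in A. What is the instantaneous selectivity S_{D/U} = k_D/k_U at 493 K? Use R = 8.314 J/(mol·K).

33.0

With equal orders, S_{D/U} = k_D/k_U = (A_D/A_U)·exp[(E_U−E_D)/(RT)].
(E_U−E_D)/(RT) = (166−120)×10³/(8.314×493) = 46000/4099 = 11.22.
k_D/k_U = (5.20×10^12/1.18×10^16)·exp(11.22) = 4.407×10^-4 × 74816 = 33.0.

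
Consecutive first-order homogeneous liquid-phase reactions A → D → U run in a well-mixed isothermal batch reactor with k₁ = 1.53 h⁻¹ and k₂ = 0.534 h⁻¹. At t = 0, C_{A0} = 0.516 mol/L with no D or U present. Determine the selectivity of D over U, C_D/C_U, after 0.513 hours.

6.11

The intermediate concentration in a first-order A→B→C sequence is C_D = k₁C_{A0}(e^(−k₁t) − e^(−k₂t))/(k₂−k₁).
e^(−k₁t) = e^(−1.53×0.513) = e^(−0.7849) = 0.4562; e^(−k₂t) = e^(−0.2739) = 0.7604.
C_D = 1.53×0.516/(0.534−1.53) × (0.4562−0.7604) = (-0.7927)×(-0.3042) = 0.2411 mol/L.
C_A = C_{A0}e^(−k₁t) = 0.2354 mol/L, so C_U = C_{A0}−C_A−C_D = 0.03949 mol/L; C_D/C_U = 6.11.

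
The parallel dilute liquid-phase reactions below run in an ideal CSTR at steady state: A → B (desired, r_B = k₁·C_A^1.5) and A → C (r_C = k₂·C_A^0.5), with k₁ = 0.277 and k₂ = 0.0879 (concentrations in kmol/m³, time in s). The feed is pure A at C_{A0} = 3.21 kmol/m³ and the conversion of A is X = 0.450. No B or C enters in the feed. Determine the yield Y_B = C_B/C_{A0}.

Exit C_A = C_{A0}(1−X) = 3.21×0.550 = 1.766 kmol/m³.
Rates in a CSTR are evaluated at the outlet concentration: r_B = 0.277×1.766^1.5 = 0.6498, r_C = 0.0879×1.766^0.5 = 0.1168.
Fraction of consumed A going to B: r_B/(r_B+r_C) = 0.8476.
C_B = 0.8476·C_{A0}·X = 0.8476×3.21×0.450 = 1.22 kmol/m³; Y_B = C_B/C_{A0} = 0.381.

0.381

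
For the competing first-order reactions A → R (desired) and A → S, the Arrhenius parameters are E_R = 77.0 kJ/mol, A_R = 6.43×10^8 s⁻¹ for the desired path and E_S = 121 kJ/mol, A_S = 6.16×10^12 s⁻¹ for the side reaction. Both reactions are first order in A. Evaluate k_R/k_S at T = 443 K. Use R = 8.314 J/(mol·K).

k_R/k_S = (A_R/A_S)·exp[−(E_R−E_S)/(RT)] = (A_R/A_S)·exp[(E_S−E_R)/(RT)].
(E_S−E_R)/(RT) = (121−77.0)×10³/(8.314×443) = 44000/3683 = 11.95.
k_R/k_S = (6.43×10^8/6.16×10^12)·exp(11.95) = 1.044×10^-4 × 1.543×10^5 = 16.1.
Since E_R < E_S, lowering the temperature improves selectivity toward R.

16.1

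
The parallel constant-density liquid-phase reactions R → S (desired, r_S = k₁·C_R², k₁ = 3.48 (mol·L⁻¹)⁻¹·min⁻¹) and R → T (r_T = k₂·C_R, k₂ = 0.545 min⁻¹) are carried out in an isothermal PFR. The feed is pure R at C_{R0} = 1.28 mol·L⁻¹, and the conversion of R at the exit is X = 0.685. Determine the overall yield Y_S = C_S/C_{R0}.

C_R = C_{R0}(1−X) = 0.4032 mol·L⁻¹.
Along a PFR/batch, dC_T/dC_R = −r_T/(r_S+r_T) = −k₂/(k₂+k₁·C_R).
Integrating from C_{R0} to C_R: C_T = (0.545/3.48)·ln[(0.545+3.48·1.28)/(0.545+3.48·0.403)] = 0.1566·ln(4.999/1.948) = 0.1476 mol·L⁻¹.
Then C_S = (C_{R0}−C_R) − C_T = 0.8768 − 0.1476 = 0.7292 mol·L⁻¹.
Y_S = C_S/C_{R0} = 0.7292/1.28 = 0.570.

0.570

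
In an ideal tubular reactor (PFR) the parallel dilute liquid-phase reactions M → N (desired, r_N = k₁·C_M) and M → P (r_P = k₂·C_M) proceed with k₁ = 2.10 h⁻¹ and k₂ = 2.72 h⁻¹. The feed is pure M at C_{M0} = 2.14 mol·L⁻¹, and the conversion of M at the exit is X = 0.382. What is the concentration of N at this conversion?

0.356 mol·L⁻¹

C_M = C_{M0}(1−X) = 1.323 mol·L⁻¹.
Both paths are first order in M, so the instantaneous fraction to N is constant: dC_N/d(−C_M) = k₁/(k₁+k₂) = 0.4357.
C_N = 0.4357·(C_{M0}−C_M) = 0.4357×0.8175 = 0.356 mol·L⁻¹.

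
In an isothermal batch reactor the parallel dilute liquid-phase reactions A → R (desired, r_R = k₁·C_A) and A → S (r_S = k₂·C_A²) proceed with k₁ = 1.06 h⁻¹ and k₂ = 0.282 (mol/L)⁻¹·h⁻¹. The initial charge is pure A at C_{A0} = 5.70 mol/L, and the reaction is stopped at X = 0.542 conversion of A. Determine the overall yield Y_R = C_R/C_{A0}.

0.261

C_A = C_{A0}(1−X) = 2.611 mol/L.
Along a PFR/batch, dC_R/dC_A = −r_R/(r_R+r_S) = −k₁/(k₁+k₂·C_A).
Integrating from C_{A0} to C_A: C_R = (1.06/0.282)·ln[(1.06+0.282·5.70)/(1.06+0.282·2.61)] = 3.759·ln(2.667/1.796) = 1.486 mol/L.
Y_R = C_R/C_{A0} = 1.486/5.70 = 0.261.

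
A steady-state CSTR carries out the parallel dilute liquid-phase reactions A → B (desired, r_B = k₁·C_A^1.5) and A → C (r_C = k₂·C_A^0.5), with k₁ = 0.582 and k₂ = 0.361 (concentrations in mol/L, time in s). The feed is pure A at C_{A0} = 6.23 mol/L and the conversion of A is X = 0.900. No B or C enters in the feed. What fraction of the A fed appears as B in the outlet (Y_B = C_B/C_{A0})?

0.451

Exit C_A = C_{A0}(1−X) = 6.23×0.100 = 0.6230 mol/L.
In a CSTR the entire volume is at exit conditions, so r_B = 0.582×0.6230^1.5 = 0.2862 and r_C = 0.361×0.6230^0.5 = 0.2849.
Fraction of consumed A going to B: r_B/(r_B+r_C) = 0.5011.
C_B = 0.5011·C_{A0}·X = 0.5011×6.23×0.900 = 2.81 mol/L; Y_B = C_B/C_{A0} = 0.451.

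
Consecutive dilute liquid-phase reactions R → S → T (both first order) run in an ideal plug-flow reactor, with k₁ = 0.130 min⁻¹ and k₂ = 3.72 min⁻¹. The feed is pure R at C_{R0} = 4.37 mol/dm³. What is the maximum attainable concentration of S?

At the optimum, C_{S,max}/C_{R0} = (k₁/k₂)^[k₂/(k₂−k₁)].
= (0.130/3.72)^(3.72/(3.72−0.130)) = (0.03495)^(1.036) = 0.03095.
C_{S,max} = 0.03095×4.37 = 0.135 mol/dm³.

0.135 mol/dm³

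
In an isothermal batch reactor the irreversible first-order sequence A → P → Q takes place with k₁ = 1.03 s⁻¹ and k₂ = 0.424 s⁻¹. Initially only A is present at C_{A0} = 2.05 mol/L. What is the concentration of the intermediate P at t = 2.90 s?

0.843 mol/L

Solving the coupled first-order balances gives C_P(t) = [k₁/(k₂−k₁)]·C_{A0}·(e^(−k₁t) − e^(−k₂t)).
e^(−k₁t) = e^(−1.03×2.90) = e^(−2.987) = 0.05044; e^(−k₂t) = e^(−1.230) = 0.2924.
C_P = 1.03×2.05/(0.424−1.03) × (0.05044−0.2924) = (-3.484)×(-0.2420) = 0.8431 mol/L.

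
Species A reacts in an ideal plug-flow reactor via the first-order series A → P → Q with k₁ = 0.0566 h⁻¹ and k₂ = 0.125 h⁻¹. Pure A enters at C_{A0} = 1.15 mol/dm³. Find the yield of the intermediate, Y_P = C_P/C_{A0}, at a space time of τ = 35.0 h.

The intermediate concentration in a first-order A→B→C sequence is C_P = k₁C_{A0}(e^(−k₁τ) − e^(−k₂τ))/(k₂−k₁).
e^(−k₁τ) = e^(−0.0566×35.0) = e^(−1.981) = 0.1379; e^(−k₂τ) = e^(−4.375) = 0.01259.
C_P = 0.0566×1.15/(0.125−0.0566) × (0.1379−0.01259) = 0.9516×0.1253 = 0.1193 mol/dm³.
Y_P = C_P/C_{A0} = 0.1193/1.15 = 0.104.

0.104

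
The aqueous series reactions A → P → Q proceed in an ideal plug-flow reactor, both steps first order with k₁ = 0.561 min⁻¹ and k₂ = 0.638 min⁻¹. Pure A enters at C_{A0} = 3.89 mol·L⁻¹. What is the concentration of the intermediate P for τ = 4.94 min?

0.561 mol·L⁻¹

For first-order series with pure A initially, C_P(τ) = k₁C_{A0}/(k₂−k₁)·(e^(−k₁τ) − e^(−k₂τ)).
e^(−k₁τ) = e^(−0.561×4.94) = e^(−2.771) = 0.06258; e^(−k₂τ) = e^(−3.152) = 0.04278.
C_P = 0.561×3.89/(0.638−0.561) × (0.06258−0.04278) = 28.34×0.01980 = 0.5611 mol·L⁻¹.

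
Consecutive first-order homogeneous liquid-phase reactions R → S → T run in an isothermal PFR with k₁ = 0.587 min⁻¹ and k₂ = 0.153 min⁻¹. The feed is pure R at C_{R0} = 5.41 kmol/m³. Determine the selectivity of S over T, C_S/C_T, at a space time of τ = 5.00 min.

1.43

Solving the coupled first-order balances gives C_S(τ) = [k₁/(k₂−k₁)]·C_{R0}·(e^(−k₁τ) − e^(−k₂τ)).
e^(−k₁τ) = e^(−0.587×5.00) = e^(−2.935) = 0.05313; e^(−k₂τ) = e^(−0.7650) = 0.4653.
C_S = 0.587×5.41/(0.153−0.587) × (0.05313−0.4653) = (-7.317)×(-0.4122) = 3.016 kmol/m³.
C_R = C_{R0}e^(−k₁τ) = 0.2874 kmol/m³, so C_T = C_{R0}−C_R−C_S = 2.106 kmol/m³; C_S/C_T = 1.43.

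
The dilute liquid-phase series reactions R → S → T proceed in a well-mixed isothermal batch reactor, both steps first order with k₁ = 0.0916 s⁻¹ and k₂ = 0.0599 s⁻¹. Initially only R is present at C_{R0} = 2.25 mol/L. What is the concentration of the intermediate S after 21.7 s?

0.881 mol/L

The intermediate concentration in a first-order A→B→C sequence is C_S = k₁C_{R0}(e^(−k₁t) − e^(−k₂t))/(k₂−k₁).
e^(−k₁t) = e^(−0.0916×21.7) = e^(−1.988) = 0.1370; e^(−k₂t) = e^(−1.300) = 0.2726.
C_S = 0.0916×2.25/(0.0599−0.0916) × (0.1370−0.2726) = (-6.502)×(-0.1356) = 0.8814 mol/L.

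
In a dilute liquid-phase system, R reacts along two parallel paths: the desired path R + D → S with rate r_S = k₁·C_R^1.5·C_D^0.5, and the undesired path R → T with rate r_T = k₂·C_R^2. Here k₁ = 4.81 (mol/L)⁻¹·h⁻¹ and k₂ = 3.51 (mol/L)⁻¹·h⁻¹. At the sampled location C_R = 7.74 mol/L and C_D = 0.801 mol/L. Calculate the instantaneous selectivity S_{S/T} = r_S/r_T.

S_{S/T} = r_S/r_T = (k₁·C_R^1.5·C_D^0.5)/(k₂·C_R^2) = (k₁/k₂)·C_R^-0.5·C_D^0.5.
= (4.81×7.740^1.5×0.8010^0.5) / (3.51×7.740^2) = 92.70/210.3 = 0.441.
The undesired path is higher order in R, so low C_R (CSTR or dilute feed) favours S.

0.441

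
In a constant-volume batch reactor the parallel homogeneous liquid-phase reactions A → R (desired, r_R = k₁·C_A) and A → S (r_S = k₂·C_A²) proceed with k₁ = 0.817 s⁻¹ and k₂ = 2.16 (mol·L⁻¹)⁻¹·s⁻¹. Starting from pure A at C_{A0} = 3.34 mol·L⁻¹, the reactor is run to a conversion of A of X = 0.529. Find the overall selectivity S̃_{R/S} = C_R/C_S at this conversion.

C_A = C_{A0}(1−X) = 1.573 mol·L⁻¹.
Along a PFR/batch, dC_R/dC_A = −r_R/(r_R+r_S) = −k₁/(k₁+k₂·C_A).
Integrating from C_{A0} to C_A: C_R = (0.817/2.16)·ln[(0.817+2.16·3.34)/(0.817+2.16·1.57)] = 0.3782·ln(8.031/4.215) = 0.2439 mol·L⁻¹.
C_S = (C_{A0}−C_A)−C_R = 1.523 mol·L⁻¹; S̃_{R/S} = 0.2439/1.523 = 0.160.

0.160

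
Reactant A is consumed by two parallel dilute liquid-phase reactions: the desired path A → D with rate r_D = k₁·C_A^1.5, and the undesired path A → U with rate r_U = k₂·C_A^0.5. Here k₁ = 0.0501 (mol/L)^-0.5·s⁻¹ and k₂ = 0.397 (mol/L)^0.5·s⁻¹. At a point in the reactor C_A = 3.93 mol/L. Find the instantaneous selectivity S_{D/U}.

S_{D/U} = r_D/r_U = (k₁·C_A^1.5)/(k₂·C_A^0.5) = (k₁/k₂)·C_A.
= (0.0501×3.930^1.5) / (0.397×3.930^0.5) = 0.3903/0.7870 = 0.496.
Since the desired path is higher order in A, keeping C_A high (PFR or concentrated feed) favours D.

0.496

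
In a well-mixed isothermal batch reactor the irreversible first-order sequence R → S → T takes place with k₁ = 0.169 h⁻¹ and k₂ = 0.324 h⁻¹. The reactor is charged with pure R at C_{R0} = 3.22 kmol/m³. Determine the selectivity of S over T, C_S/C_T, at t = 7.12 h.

Solving the coupled first-order balances gives C_S(t) = [k₁/(k₂−k₁)]·C_{R0}·(e^(−k₁t) − e^(−k₂t)).
e^(−k₁t) = e^(−0.169×7.12) = e^(−1.203) = 0.3002; e^(−k₂t) = e^(−2.307) = 0.09957.
C_S = 0.169×3.22/(0.324−0.169) × (0.3002−0.09957) = 3.511×0.2006 = 0.7044 kmol/m³.
C_R = C_{R0}e^(−k₁t) = 0.9667 kmol/m³, so C_T = C_{R0}−C_R−C_S = 1.549 kmol/m³; C_S/C_T = 0.455.

0.455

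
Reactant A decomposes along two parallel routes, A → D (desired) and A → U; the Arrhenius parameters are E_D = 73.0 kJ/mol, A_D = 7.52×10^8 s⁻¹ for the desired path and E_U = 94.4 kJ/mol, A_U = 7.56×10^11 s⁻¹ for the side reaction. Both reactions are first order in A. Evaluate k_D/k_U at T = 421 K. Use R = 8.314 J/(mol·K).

With equal orders, S_{D/U} = k_D/k_U = (A_D/A_U)·exp[(E_U−E_D)/(RT)].
(E_U−E_D)/(RT) = (94.4−73.0)×10³/(8.314×421) = 21400/3500 = 6.114.
k_D/k_U = (7.52×10^8/7.56×10^11)·exp(6.114) = 9.947×10^-4 × 452.1 = 0.450.
Since E_D < E_U, lowering the temperature improves selectivity toward D.

0.450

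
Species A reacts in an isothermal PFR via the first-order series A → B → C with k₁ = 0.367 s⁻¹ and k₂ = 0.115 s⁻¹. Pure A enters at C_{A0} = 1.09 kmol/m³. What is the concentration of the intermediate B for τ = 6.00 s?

The intermediate concentration in a first-order A→B→C sequence is C_B = k₁C_{A0}(e^(−k₁τ) − e^(−k₂τ))/(k₂−k₁).
e^(−k₁τ) = e^(−0.367×6.00) = e^(−2.202) = 0.1106; e^(−k₂τ) = e^(−0.6900) = 0.5016.
C_B = 0.367×1.09/(0.115−0.367) × (0.1106−0.5016) = (-1.587)×(-0.3910) = 0.6207 kmol/m³.

0.621 kmol/m³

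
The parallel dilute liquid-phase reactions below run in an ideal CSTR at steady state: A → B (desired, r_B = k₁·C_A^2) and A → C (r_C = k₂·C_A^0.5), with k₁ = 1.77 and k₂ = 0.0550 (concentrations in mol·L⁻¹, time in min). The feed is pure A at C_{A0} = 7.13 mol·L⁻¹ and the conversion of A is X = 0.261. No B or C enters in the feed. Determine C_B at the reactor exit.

1.86 mol·L⁻¹

Exit C_A = C_{A0}(1−X) = 7.13×0.739 = 5.269 mol·L⁻¹.
Rates in a CSTR are evaluated at the outlet concentration: r_B = 1.77×5.269^2 = 49.14, r_C = 0.0550×5.269^0.5 = 0.1262.
Fraction of consumed A going to B: r_B/(r_B+r_C) = 0.9974.
C_B = 0.9974·C_{A0}·X = 0.9974×7.13×0.261 = 1.86 mol·L⁻¹.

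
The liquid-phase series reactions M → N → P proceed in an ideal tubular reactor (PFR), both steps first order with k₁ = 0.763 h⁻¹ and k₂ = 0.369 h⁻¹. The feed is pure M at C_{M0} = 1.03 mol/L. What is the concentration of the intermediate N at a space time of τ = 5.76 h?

0.214 mol/L

The intermediate concentration in a first-order A→B→C sequence is C_N = k₁C_{M0}(e^(−k₁τ) − e^(−k₂τ))/(k₂−k₁).
e^(−k₁τ) = e^(−0.763×5.76) = e^(−4.395) = 0.01234; e^(−k₂τ) = e^(−2.125) = 0.1194.
C_N = 0.763×1.03/(0.369−0.763) × (0.01234−0.1194) = (-1.995)×(-0.1070) = 0.2135 mol/L.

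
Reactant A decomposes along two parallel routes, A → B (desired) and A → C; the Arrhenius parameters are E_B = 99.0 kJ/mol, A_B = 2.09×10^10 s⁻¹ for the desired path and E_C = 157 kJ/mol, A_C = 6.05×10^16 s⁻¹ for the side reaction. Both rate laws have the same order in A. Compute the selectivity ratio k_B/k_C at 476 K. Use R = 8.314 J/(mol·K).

Since both paths have the same order in A, the concentration cancels and S_{B/C} = k_B/k_C = (A_B/A_C)·exp[(E_C−E_B)/(RT)].
(E_C−E_B)/(RT) = (157−99.0)×10³/(8.314×476) = 58000/3957 = 14.66.
k_B/k_C = (2.09×10^10/6.05×10^16)·exp(14.66) = 3.455×10^-7 × 2.317×10^6 = 0.800.

0.800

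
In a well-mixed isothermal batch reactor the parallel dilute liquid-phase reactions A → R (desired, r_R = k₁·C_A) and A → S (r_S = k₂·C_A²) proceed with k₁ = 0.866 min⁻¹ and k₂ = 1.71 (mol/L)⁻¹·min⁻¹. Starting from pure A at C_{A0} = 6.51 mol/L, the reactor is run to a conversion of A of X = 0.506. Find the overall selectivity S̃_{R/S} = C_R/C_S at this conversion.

C_A = C_{A0}(1−X) = 3.216 mol/L.
Along a PFR/batch, dC_R/dC_A = −r_R/(r_R+r_S) = −k₁/(k₁+k₂·C_A).
Integrating from C_{A0} to C_A: C_R = (0.866/1.71)·ln[(0.866+1.71·6.51)/(0.866+1.71·3.22)] = 0.5064·ln(12.00/6.365) = 0.3210 mol/L.
C_S = (C_{A0}−C_A)−C_R = 2.973 mol/L; S̃_{R/S} = 0.3210/2.973 = 0.108.

0.108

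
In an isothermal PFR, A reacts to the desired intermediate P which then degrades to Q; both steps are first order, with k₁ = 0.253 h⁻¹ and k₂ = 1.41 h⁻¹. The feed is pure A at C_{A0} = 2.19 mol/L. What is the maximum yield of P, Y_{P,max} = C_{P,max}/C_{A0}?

0.123

Evaluating C_P at τ_opt = ln(k₂/k₁)/(k₂−k₁) gives C_{P,max}/C_{A0} = (k₁/k₂)^[k₂/(k₂−k₁)].
= (0.253/1.41)^(1.41/(1.41−0.253)) = (0.1794)^(1.219) = 0.1232.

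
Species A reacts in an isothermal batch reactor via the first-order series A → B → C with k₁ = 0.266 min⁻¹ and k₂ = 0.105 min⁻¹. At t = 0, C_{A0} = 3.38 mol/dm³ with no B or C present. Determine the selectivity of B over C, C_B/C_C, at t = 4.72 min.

2.99

Solving the coupled first-order balances gives C_B(t) = [k₁/(k₂−k₁)]·C_{A0}·(e^(−k₁t) − e^(−k₂t)).
e^(−k₁t) = e^(−0.266×4.72) = e^(−1.256) = 0.2849; e^(−k₂t) = e^(−0.4956) = 0.6092.
C_B = 0.266×3.38/(0.105−0.266) × (0.2849−0.6092) = (-5.584)×(-0.3243) = 1.811 mol/dm³.
C_A = C_{A0}e^(−k₁t) = 0.9631 mol/dm³, so C_C = C_{A0}−C_A−C_B = 0.6061 mol/dm³; C_B/C_C = 2.99.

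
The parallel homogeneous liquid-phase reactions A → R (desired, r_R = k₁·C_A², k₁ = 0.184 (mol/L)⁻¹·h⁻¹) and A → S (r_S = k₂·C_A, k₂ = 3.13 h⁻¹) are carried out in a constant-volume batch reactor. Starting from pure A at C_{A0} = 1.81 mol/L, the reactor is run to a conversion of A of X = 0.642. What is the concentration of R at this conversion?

C_A = C_{A0}(1−X) = 0.6480 mol/L.
Along a PFR/batch, dC_S/dC_A = −r_S/(r_R+r_S) = −k₂/(k₂+k₁·C_A).
Integrating from C_{A0} to C_A: C_S = (3.13/0.184)·ln[(3.13+0.184·1.81)/(3.13+0.184·0.648)] = 17.01·ln(3.463/3.249) = 1.084 mol/L.
Then C_R = (C_{A0}−C_A) − C_S = 1.162 − 1.084 = 0.07793 mol/L.

0.0779 mol/L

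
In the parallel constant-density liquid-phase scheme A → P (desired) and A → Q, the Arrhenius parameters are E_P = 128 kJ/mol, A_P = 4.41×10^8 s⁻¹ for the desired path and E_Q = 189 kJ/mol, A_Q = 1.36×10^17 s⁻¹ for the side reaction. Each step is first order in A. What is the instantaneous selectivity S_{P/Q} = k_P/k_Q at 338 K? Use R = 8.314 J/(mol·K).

k_P/k_Q = (A_P/A_Q)·exp[−(E_P−E_Q)/(RT)] = (A_P/A_Q)·exp[(E_Q−E_P)/(RT)].
(E_Q−E_P)/(RT) = (189−128)×10³/(8.314×338) = 61000/2810 = 21.71.
k_P/k_Q = (4.41×10^8/1.36×10^17)·exp(21.71) = 3.243×10^-9 × 2.675×10^9 = 8.67.

8.67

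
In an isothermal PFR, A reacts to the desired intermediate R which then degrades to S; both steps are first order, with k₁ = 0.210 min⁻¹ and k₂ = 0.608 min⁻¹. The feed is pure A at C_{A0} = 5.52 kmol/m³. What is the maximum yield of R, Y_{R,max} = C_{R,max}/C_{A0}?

0.197

For a first-order series the maximum intermediate yield is C_{R,max}/C_{A0} = (k₁/k₂)^[k₂/(k₂−k₁)].
= (0.210/0.608)^(0.608/(0.608−0.210)) = (0.3454)^(1.528) = 0.1971.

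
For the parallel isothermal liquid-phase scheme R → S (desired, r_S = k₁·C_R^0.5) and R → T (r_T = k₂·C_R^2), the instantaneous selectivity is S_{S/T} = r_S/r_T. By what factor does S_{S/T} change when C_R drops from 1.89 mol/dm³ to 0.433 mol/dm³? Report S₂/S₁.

9.12

S_{S/T} = (k₁/k₂)·C_R^-1.5, so S₂/S₁ = (C_{R,2}/C_{R,1})^-1.5.
= (0.433/1.89)^(-1.5) = (0.2291)^(-1.5) = 9.12.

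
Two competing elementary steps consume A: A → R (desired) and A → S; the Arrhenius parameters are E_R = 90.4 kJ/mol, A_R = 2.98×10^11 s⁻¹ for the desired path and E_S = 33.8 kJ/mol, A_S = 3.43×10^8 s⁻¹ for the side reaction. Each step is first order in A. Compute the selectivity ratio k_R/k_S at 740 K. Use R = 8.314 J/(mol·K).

0.0878

k_R/k_S = (A_R/A_S)·exp[−(E_R−E_S)/(RT)] = (A_R/A_S)·exp[(E_S−E_R)/(RT)].
(E_S−E_R)/(RT) = (33.8−90.4)×10³/(8.314×740) = -56600/6152 = -9.200.
k_R/k_S = (2.98×10^11/3.43×10^8)·exp(-9.200) = 868.8 × 1.011×10^-4 = 0.0878.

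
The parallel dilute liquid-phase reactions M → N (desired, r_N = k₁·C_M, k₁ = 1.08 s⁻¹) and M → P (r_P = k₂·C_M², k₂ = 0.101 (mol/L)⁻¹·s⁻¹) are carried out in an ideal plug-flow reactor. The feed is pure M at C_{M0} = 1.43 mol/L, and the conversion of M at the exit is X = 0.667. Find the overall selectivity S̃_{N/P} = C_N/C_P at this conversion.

C_M = C_{M0}(1−X) = 0.4762 mol/L.
Along a PFR/batch, dC_N/dC_M = −r_N/(r_N+r_P) = −k₁/(k₁+k₂·C_M).
Integrating from C_{M0} to C_M: C_N = (1.08/0.101)·ln[(1.08+0.101·1.43)/(1.08+0.101·0.476)] = 10.69·ln(1.224/1.128) = 0.8762 mol/L.
C_P = (C_{M0}−C_M)−C_N = 0.07757 mol/L; S̃_{N/P} = 0.8762/0.07757 = 11.3.

11.3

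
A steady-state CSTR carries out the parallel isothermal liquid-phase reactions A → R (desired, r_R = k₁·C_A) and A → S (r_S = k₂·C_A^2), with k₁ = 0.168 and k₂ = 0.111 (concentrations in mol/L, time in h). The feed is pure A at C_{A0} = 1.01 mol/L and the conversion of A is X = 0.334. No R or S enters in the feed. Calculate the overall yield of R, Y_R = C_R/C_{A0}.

0.231

Exit C_A = C_{A0}(1−X) = 1.01×0.666 = 0.6727 mol/L.
A CSTR operates uniformly at the exit composition, giving r_R = 0.1130 and r_S = 0.05022 (each k·C_A^n at C_A = 0.6727).
Fraction of consumed A going to R: r_R/(r_R+r_S) = 0.6923.
C_R = 0.6923·C_{A0}·X = 0.6923×1.01×0.334 = 0.234 mol/L; Y_R = C_R/C_{A0} = 0.231.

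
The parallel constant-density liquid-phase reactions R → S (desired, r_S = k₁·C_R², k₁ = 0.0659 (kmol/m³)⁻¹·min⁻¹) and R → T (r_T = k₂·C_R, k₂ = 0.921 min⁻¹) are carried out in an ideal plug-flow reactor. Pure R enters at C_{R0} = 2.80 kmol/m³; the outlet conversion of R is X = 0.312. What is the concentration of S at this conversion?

0.126 kmol/m³

C_R = C_{R0}(1−X) = 1.926 kmol/m³.
Along a PFR/batch, dC_T/dC_R = −r_T/(r_S+r_T) = −k₂/(k₂+k₁·C_R).
Integrating from C_{R0} to C_R: C_T = (0.921/0.0659)·ln[(0.921+0.0659·2.80)/(0.921+0.0659·1.93)] = 13.98·ln(1.106/1.048) = 0.7474 kmol/m³.
Then C_S = (C_{R0}−C_R) − C_T = 0.8736 − 0.7474 = 0.1262 kmol/m³.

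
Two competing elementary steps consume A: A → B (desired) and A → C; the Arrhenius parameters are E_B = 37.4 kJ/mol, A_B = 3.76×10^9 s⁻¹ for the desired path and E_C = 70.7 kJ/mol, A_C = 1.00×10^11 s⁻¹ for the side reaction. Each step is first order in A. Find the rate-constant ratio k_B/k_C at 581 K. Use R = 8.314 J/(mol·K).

Since both paths have the same order in A, the concentration cancels and S_{B/C} = k_B/k_C = (A_B/A_C)·exp[(E_C−E_B)/(RT)].
(E_C−E_B)/(RT) = (70.7−37.4)×10³/(8.314×581) = 33300/4830 = 6.894.
k_B/k_C = (3.76×10^9/1.00×10^11)·exp(6.894) = 0.03760 × 986.1 = 37.1.

37.1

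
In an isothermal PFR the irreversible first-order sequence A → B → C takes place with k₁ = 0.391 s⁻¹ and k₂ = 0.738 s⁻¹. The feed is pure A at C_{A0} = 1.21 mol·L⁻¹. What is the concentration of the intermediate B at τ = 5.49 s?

0.136 mol·L⁻¹

Solving the coupled first-order balances gives C_B(τ) = [k₁/(k₂−k₁)]·C_{A0}·(e^(−k₁τ) − e^(−k₂τ)).
e^(−k₁τ) = e^(−0.391×5.49) = e^(−2.147) = 0.1169; e^(−k₂τ) = e^(−4.052) = 0.01739.
C_B = 0.391×1.21/(0.738−0.391) × (0.1169−0.01739) = 1.363×0.09949 = 0.1356 mol·L⁻¹.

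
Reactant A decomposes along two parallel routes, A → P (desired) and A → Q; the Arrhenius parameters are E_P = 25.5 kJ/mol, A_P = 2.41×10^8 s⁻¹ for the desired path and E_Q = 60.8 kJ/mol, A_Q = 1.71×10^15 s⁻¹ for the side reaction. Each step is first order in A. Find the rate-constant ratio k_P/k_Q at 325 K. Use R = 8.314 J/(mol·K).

0.0665

With equal orders, S_{P/Q} = k_P/k_Q = (A_P/A_Q)·exp[(E_Q−E_P)/(RT)].
(E_Q−E_P)/(RT) = (60.8−25.5)×10³/(8.314×325) = 35300/2702 = 13.06.
k_P/k_Q = (2.41×10^8/1.71×10^15)·exp(13.06) = 1.409×10^-7 × 4.717×10^5 = 0.0665.
Since E_P < E_Q, lowering the temperature improves selectivity toward P.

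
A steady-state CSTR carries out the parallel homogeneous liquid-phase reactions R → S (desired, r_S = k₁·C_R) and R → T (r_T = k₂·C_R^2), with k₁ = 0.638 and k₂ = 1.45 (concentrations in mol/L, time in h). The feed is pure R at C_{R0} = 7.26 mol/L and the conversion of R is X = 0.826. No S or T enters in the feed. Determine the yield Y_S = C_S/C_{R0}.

Exit C_R = C_{R0}(1−X) = 7.26×0.174 = 1.263 mol/L.
In a CSTR the entire volume is at exit conditions, so r_S = 0.638×1.263 = 0.8059 and r_T = 1.45×1.263^2 = 2.314.
Fraction of consumed R going to S: r_S/(r_S+r_T) = 0.2583.
C_S = 0.2583·C_{R0}·X = 0.2583×7.26×0.826 = 1.55 mol/L; Y_S = C_S/C_{R0} = 0.213.

0.213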